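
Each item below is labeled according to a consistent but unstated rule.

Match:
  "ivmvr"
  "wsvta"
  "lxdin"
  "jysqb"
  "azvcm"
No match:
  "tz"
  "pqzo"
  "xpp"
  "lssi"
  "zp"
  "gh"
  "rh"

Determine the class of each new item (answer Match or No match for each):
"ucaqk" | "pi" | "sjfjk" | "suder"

Every 'Match' example satisfies: length 5. None of the 'No match' examples do.
"ucaqk" → length 5 → Match.
"pi" → length 2 → No match.
"sjfjk" → length 5 → Match.
"suder" → length 5 → Match.

Match, No match, Match, Match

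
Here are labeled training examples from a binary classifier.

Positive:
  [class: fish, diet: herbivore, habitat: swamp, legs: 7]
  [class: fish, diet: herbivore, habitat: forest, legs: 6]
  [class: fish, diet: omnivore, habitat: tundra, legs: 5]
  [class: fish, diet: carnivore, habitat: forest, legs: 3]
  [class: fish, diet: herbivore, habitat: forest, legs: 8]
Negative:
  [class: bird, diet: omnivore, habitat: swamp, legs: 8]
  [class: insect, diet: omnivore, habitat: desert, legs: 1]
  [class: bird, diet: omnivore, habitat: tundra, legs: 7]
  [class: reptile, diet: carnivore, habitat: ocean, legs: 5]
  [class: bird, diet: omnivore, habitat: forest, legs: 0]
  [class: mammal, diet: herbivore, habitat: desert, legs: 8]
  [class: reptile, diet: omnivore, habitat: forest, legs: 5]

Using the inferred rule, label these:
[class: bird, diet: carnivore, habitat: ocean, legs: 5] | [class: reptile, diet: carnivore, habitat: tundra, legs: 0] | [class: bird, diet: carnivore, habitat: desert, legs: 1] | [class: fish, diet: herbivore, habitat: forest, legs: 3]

Negative, Negative, Negative, Positive

Looking at the examples, the only property every 'Positive' case has and every 'Negative' case lacks is: class is fish.
[class: bird, diet: carnivore, habitat: ocean, legs: 5]: class is bird — does not fit, so Negative.
[class: reptile, diet: carnivore, habitat: tundra, legs: 0]: class is reptile — does not fit, so Negative.
[class: bird, diet: carnivore, habitat: desert, legs: 1]: class is bird — does not fit, so Negative.
[class: fish, diet: herbivore, habitat: forest, legs: 3]: class is fish — matches, so Positive.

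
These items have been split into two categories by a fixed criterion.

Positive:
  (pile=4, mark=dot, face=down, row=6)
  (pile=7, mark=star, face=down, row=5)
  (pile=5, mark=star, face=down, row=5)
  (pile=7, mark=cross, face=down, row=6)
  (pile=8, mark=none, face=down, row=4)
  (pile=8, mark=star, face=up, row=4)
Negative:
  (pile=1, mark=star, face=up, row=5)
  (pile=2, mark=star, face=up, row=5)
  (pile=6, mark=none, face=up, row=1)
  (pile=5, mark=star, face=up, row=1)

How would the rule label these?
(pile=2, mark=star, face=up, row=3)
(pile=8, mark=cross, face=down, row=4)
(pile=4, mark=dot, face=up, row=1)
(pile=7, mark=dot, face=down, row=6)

All 'Positive' examples share one property — row ≥ 4 AND pile ≥ 4 — and every 'Negative' example lacks it.

Negative, Positive, Negative, Positive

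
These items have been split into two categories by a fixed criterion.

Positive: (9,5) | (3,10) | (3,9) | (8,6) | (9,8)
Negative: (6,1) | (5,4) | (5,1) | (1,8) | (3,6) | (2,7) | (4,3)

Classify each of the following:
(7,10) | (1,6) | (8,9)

The distinguishing property — sum ≥ 12 — holds for all the 'Positive' cases and none of the 'Negative' cases.
(7,10) — 7+10 = 17, hence Positive.
(1,6) — 1+6 = 7, hence Negative.
(8,9) — 8+9 = 17, hence Positive.

Positive, Negative, Positive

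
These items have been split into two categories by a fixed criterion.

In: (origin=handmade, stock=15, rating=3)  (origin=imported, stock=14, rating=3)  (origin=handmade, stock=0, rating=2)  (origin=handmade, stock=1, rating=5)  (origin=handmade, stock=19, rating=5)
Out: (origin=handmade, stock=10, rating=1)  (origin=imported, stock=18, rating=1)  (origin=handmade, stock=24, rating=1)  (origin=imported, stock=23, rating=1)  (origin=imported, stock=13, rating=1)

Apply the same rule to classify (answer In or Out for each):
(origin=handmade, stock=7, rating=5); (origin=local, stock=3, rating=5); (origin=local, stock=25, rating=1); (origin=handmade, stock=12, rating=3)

In, In, Out, In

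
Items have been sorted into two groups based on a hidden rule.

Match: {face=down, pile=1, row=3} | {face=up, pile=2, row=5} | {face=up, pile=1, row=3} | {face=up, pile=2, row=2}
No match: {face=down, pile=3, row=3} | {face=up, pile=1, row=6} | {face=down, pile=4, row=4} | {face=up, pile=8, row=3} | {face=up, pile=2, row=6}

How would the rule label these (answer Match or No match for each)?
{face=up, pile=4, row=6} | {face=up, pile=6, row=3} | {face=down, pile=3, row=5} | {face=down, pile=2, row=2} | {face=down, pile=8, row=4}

The rule appears to be: row ≤ 5 AND pile ≤ 2.
{face=up, pile=4, row=6}: row = 6, pile = 4 — does not satisfy this, so No match.
{face=up, pile=6, row=3}: row = 3, pile = 6 — does not satisfy this, so No match.
{face=down, pile=3, row=5}: row = 5, pile = 3 — does not satisfy this, so No match.
{face=down, pile=2, row=2}: row = 2, pile = 2 — meets the rule, so Match.
{face=down, pile=8, row=4}: row = 4, pile = 8 — does not satisfy this, so No match.

No match, No match, No match, Match, No match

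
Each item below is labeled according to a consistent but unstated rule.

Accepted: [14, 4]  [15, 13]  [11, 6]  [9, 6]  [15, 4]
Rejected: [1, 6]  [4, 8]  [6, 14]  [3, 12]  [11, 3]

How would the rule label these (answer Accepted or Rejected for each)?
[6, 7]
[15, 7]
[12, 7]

Rejected, Accepted, Accepted

'Accepted' ⟺ first > second AND sum ≥ 15.
[6, 7]: 6 < 7, 6+7 = 13, fails the rule → Rejected. [15, 7]: 15 > 7, 15+7 = 22, passes → Accepted. [12, 7]: 12 > 7, 12+7 = 19, passes → Accepted.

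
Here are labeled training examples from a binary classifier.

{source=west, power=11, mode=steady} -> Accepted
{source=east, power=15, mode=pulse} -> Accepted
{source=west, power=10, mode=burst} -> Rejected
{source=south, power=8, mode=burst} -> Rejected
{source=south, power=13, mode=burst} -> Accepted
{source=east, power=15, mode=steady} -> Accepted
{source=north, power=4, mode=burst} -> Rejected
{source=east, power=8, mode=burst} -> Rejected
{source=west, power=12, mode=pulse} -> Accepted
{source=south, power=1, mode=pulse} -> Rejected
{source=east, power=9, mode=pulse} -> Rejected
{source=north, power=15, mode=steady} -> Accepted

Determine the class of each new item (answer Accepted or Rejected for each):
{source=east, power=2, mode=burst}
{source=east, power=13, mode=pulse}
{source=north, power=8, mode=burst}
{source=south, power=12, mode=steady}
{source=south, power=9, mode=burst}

Rejected, Accepted, Rejected, Accepted, Rejected

The common property of the 'Accepted' items is: power ≥ 11. No 'Rejected' item has it.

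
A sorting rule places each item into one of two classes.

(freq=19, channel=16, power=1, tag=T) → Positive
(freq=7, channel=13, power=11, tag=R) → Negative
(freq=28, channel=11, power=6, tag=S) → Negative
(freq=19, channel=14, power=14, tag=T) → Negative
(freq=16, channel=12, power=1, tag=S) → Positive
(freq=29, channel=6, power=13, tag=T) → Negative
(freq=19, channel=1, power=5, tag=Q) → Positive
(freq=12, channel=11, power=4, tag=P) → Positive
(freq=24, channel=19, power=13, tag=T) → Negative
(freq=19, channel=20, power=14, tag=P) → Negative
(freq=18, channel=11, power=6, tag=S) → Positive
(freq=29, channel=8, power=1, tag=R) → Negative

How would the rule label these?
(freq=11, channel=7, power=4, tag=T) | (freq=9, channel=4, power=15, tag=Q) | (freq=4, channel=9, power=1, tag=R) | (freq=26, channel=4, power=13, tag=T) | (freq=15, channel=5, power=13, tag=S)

Positive, Negative, Positive, Negative, Negative

Every 'Positive' example satisfies: power ≤ 6 AND freq ≤ 19. None of the 'Negative' examples do.
(freq=11, channel=7, power=4, tag=T): Positive (power = 4, freq = 11). (freq=9, channel=4, power=15, tag=Q): Negative (power = 15, freq = 9). (freq=4, channel=9, power=1, tag=R): Positive (power = 1, freq = 4). (freq=26, channel=4, power=13, tag=T): Negative (power = 13, freq = 26). (freq=15, channel=5, power=13, tag=S): Negative (power = 13, freq = 15).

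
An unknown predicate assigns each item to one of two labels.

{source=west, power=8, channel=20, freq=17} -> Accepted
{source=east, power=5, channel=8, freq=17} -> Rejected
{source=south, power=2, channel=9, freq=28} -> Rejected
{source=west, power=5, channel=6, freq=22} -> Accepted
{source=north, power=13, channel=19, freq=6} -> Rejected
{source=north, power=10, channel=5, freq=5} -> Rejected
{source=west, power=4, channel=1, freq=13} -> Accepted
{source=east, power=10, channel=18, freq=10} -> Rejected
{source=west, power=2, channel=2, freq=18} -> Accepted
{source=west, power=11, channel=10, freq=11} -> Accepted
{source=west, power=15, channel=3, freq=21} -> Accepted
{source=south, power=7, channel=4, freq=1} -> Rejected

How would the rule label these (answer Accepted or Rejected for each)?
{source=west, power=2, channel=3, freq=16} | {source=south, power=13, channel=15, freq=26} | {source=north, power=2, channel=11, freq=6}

Looking at the examples, the only property every 'Accepted' case has and every 'Rejected' case lacks is: source is west.

Accepted, Rejected, Rejected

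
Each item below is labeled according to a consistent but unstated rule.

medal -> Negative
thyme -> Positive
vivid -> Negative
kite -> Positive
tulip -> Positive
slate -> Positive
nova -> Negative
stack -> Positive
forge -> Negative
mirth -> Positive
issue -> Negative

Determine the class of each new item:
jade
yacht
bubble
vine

Negative, Positive, Negative, Negative

The distinguishing property — contains 't' — holds for all the 'Positive' cases and none of the 'Negative' cases.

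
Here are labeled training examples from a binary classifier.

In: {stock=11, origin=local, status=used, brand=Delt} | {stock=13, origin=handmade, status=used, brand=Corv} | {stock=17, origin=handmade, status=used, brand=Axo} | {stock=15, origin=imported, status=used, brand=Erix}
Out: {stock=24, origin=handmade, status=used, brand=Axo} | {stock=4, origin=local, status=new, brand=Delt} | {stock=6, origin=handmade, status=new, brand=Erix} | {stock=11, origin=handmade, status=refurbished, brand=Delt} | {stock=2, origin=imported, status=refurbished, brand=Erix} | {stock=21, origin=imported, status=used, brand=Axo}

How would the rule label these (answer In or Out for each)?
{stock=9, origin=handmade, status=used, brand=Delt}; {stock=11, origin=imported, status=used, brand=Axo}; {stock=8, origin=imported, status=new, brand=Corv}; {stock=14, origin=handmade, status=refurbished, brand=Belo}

All 'In' examples share one property — status is used AND stock ≤ 17 — and every 'Out' example lacks it.
{stock=9, origin=handmade, status=used, brand=Delt} — status is used, stock = 9, hence In.
{stock=11, origin=imported, status=used, brand=Axo} — status is used, stock = 11, hence In.
{stock=8, origin=imported, status=new, brand=Corv} — status is new, stock = 8, hence Out.
{stock=14, origin=handmade, status=refurbished, brand=Belo} — status is refurbished, stock = 14, hence Out.

In, In, Out, Out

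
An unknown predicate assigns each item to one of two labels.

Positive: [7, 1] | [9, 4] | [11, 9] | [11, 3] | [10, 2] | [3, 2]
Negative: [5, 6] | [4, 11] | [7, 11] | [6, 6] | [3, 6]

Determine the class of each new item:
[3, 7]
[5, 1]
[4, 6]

Negative, Positive, Negative

All 'Positive' examples share one property — first > second — and every 'Negative' example lacks it.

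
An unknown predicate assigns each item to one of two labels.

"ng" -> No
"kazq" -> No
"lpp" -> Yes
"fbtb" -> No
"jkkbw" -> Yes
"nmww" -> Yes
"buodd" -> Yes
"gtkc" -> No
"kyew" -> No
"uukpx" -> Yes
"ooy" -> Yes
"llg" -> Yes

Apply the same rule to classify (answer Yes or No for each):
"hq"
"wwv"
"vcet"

A rule that fits every label: has a double letter — true of each 'Yes' example, false of each 'No' one.
"hq" → no doubled letter → No. "wwv" → 'ww' doubled → Yes. "vcet" → no doubled letter → No.

No, Yes, No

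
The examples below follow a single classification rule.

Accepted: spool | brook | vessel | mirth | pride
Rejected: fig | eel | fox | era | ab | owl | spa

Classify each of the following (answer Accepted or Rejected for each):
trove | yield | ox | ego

Accepted, Accepted, Rejected, Rejected

The distinguishing property — length ≥ 5 — holds for all the 'Accepted' cases and none of the 'Rejected' cases.
Accepted: trove, since length 5.
Accepted: yield, since length 5.
Rejected: ox, since length 2.
Rejected: ego, since length 3.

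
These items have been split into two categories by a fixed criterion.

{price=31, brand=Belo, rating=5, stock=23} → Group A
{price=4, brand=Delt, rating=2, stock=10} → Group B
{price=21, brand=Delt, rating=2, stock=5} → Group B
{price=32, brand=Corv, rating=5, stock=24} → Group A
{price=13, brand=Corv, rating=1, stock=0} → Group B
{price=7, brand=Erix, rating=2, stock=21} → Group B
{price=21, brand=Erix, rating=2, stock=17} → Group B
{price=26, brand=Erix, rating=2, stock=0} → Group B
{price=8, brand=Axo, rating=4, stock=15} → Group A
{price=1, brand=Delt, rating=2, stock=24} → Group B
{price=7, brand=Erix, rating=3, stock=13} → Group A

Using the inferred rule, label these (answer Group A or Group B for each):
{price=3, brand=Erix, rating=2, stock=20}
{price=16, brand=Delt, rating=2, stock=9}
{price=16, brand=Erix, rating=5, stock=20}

Group B, Group B, Group A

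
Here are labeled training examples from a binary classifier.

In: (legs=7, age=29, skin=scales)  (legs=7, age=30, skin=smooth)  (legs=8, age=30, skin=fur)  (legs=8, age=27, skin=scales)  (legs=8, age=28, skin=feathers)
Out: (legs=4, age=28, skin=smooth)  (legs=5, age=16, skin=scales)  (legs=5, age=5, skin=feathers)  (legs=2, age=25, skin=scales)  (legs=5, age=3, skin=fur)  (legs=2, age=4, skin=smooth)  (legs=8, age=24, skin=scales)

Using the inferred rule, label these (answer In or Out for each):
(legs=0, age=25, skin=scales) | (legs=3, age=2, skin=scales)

Out, Out

The common property of the 'In' items is: legs ≥ 5 AND age ≥ 25. No 'Out' item has it.
(legs=0, age=25, skin=scales): legs = 0, age = 25 — fails the rule, so Out. (legs=3, age=2, skin=scales): legs = 3, age = 2 — fails the rule, so Out.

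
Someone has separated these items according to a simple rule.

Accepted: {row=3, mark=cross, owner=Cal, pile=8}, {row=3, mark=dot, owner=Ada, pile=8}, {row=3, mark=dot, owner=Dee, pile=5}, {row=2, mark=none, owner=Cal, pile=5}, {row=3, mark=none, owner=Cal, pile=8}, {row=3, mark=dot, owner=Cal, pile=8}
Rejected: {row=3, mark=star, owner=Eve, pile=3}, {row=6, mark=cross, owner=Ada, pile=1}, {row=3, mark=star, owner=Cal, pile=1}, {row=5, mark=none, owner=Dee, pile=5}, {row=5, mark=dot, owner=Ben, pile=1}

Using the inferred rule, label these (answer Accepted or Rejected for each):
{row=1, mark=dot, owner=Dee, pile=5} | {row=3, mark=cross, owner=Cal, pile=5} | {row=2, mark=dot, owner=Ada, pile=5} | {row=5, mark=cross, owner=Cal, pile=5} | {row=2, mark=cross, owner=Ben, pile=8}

Every 'Accepted' example satisfies: row ≤ 3 AND pile ≥ 5. None of the 'Rejected' examples do.

Accepted, Accepted, Accepted, Rejected, Accepted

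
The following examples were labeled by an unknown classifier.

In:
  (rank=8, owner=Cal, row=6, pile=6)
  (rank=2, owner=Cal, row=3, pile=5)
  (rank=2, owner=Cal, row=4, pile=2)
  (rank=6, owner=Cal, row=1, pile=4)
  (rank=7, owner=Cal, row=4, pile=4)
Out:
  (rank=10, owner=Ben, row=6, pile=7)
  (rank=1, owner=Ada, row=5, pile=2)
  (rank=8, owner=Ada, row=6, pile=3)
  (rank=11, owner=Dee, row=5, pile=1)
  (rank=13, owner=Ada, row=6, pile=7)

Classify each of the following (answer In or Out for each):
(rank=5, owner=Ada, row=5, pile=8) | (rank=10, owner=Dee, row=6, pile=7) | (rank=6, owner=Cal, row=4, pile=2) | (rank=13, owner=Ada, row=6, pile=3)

Out, Out, In, Out

Every 'In' example satisfies: owner is Cal. None of the 'Out' examples do.
(rank=5, owner=Ada, row=5, pile=8): owner is Ada — doesn't match, so Out.
(rank=10, owner=Dee, row=6, pile=7): owner is Dee — doesn't match, so Out.
(rank=6, owner=Cal, row=4, pile=2): owner is Cal — matches, so In.
(rank=13, owner=Ada, row=6, pile=3): owner is Ada — doesn't match, so Out.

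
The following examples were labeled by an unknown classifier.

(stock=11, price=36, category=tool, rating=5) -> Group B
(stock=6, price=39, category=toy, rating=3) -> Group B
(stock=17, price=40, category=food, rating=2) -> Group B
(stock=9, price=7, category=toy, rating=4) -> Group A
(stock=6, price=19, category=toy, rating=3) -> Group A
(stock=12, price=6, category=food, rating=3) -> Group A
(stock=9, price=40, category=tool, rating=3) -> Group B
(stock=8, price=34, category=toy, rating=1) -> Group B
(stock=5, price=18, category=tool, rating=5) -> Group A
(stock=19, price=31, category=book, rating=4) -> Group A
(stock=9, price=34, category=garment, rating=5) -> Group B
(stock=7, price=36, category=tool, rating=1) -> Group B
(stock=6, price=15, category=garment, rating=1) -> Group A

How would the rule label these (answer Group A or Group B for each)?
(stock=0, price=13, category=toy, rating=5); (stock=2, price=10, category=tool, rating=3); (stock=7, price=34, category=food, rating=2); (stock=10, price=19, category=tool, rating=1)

The pattern is that an item is 'Group A' exactly when: price ≤ 31.
Group A: (stock=0, price=13, category=toy, rating=5), since price = 13.
Group A: (stock=2, price=10, category=tool, rating=3), since price = 10.
Group B: (stock=7, price=34, category=food, rating=2), since price = 34.
Group A: (stock=10, price=19, category=tool, rating=1), since price = 19.

Group A, Group A, Group B, Group A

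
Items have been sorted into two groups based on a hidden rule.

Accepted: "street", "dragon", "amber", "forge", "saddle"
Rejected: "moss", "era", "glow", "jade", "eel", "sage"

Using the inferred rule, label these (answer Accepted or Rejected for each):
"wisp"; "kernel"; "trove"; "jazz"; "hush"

Rejected, Accepted, Accepted, Rejected, Rejected

A rule that fits every label: length ≥ 5 — true of each 'Accepted' example, false of each 'Rejected' one.
"wisp" → length 4 → Rejected. "kernel" → length 6 → Accepted. "trove" → length 5 → Accepted. "jazz" → length 4 → Rejected. "hush" → length 4 → Rejected.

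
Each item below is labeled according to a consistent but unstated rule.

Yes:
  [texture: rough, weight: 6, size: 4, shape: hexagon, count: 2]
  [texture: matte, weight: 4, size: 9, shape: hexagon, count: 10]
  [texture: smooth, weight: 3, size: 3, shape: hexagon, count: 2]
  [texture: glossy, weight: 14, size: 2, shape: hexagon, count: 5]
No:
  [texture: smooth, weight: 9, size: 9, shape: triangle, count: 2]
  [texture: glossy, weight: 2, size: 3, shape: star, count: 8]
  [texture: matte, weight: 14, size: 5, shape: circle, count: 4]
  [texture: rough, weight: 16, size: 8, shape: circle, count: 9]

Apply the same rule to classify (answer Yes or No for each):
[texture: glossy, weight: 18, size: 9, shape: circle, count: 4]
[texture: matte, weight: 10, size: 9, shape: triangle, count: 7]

The rule appears to be: shape is hexagon.
[texture: glossy, weight: 18, size: 9, shape: circle, count: 4] → shape is circle → No.
[texture: matte, weight: 10, size: 9, shape: triangle, count: 7] → shape is triangle → No.

No, No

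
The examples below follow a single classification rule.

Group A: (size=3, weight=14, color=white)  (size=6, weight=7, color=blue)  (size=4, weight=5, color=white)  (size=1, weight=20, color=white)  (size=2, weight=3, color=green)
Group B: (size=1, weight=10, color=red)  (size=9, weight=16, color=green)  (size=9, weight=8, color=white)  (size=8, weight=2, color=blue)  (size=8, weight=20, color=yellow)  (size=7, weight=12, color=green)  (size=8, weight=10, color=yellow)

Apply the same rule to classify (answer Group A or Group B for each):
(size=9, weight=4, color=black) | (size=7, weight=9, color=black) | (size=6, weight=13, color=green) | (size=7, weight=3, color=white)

Group B, Group B, Group A, Group B

The classifier is using: size ≤ 6 AND weight ≠ 10.
Group B: (size=9, weight=4, color=black), since size = 9, weight = 4. Group B: (size=7, weight=9, color=black), since size = 7, weight = 9. Group A: (size=6, weight=13, color=green), since size = 6, weight = 13. Group B: (size=7, weight=3, color=white), since size = 7, weight = 3.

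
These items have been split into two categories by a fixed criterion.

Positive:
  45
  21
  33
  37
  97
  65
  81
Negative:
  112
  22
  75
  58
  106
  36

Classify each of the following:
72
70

Checking candidate rules against both groups, what survives is: ≡ 1 (mod 4).

Negative, Negative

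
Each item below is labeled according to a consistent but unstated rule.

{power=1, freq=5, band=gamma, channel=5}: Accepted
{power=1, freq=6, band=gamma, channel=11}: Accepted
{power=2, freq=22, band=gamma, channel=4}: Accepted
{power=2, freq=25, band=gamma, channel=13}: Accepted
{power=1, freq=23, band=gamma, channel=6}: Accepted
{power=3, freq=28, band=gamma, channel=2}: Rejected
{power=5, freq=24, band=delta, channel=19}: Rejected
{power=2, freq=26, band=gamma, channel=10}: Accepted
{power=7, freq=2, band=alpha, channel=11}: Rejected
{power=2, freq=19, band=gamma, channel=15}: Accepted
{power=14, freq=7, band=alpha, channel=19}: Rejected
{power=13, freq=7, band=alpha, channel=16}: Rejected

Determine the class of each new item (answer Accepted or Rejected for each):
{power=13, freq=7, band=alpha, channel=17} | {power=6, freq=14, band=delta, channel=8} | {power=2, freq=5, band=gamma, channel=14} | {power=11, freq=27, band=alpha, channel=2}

All 'Accepted' examples share one property — power ≤ 2 — and every 'Rejected' example lacks it.
{power=13, freq=7, band=alpha, channel=17}: power = 13, does not fit → Rejected.
{power=6, freq=14, band=delta, channel=8}: power = 6, does not fit → Rejected.
{power=2, freq=5, band=gamma, channel=14}: power = 2, qualifies → Accepted.
{power=11, freq=27, band=alpha, channel=2}: power = 11, does not fit → Rejected.

Rejected, Rejected, Accepted, Rejected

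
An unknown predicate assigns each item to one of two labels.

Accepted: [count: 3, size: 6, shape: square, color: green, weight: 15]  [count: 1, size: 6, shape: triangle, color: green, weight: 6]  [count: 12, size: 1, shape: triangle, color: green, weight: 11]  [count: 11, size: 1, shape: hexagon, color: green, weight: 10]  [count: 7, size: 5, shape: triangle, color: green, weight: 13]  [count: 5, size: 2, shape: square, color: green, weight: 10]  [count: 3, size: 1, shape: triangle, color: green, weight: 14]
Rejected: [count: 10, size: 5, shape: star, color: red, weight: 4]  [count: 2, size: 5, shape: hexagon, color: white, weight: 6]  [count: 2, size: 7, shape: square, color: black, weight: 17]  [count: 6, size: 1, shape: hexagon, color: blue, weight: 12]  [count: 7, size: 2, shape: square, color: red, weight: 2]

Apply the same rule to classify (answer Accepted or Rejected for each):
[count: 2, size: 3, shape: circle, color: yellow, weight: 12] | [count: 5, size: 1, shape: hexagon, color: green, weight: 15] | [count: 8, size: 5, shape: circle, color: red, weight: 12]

The common property of the 'Accepted' items is: color is green. No 'Rejected' item has it.
[count: 2, size: 3, shape: circle, color: yellow, weight: 12]: color is yellow — fails the rule, so Rejected.
[count: 5, size: 1, shape: hexagon, color: green, weight: 15]: color is green — checks out, so Accepted.
[count: 8, size: 5, shape: circle, color: red, weight: 12]: color is red — fails the rule, so Rejected.

Rejected, Accepted, Rejected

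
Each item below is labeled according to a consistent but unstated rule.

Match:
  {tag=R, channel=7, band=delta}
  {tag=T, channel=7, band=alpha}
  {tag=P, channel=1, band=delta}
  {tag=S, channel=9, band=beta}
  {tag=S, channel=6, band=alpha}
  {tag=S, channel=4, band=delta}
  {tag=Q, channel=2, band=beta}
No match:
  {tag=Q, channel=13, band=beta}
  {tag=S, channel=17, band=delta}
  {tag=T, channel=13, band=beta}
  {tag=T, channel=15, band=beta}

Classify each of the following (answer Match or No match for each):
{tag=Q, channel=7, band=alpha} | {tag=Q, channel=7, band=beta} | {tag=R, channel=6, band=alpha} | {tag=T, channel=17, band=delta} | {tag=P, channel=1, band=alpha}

Match, Match, Match, No match, Match

The common property of the 'Match' items is: channel ≤ 9. No 'No match' item has it.
{tag=Q, channel=7, band=alpha} → channel = 7 → Match.
{tag=Q, channel=7, band=beta} → channel = 7 → Match.
{tag=R, channel=6, band=alpha} → channel = 6 → Match.
{tag=T, channel=17, band=delta} → channel = 17 → No match.
{tag=P, channel=1, band=alpha} → channel = 1 → Match.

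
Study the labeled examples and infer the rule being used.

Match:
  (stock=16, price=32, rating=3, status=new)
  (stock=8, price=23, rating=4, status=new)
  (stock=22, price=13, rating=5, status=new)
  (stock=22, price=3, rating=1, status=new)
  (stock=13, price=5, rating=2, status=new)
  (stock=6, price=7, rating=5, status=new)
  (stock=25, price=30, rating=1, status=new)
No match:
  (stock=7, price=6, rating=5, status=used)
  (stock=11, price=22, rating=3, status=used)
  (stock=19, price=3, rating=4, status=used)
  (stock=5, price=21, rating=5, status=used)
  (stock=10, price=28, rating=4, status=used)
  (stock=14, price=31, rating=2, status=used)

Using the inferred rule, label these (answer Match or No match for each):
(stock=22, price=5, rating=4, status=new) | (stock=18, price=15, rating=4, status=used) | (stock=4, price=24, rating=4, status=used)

The pattern is that an item is 'Match' exactly when: status is new.
(stock=22, price=5, rating=4, status=new): status is new — satisfies this, so Match.
(stock=18, price=15, rating=4, status=used): status is used — does not fit, so No match.
(stock=4, price=24, rating=4, status=used): status is used — does not fit, so No match.

Match, No match, No match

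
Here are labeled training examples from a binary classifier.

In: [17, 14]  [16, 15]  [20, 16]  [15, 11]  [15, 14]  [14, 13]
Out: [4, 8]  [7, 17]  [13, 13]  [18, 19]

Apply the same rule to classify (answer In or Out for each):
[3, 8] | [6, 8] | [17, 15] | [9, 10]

Out, Out, In, Out

Rule: first > second. This holds for each 'In' example and fails for each 'Out' one.
Out: [3, 8], since 3 < 8. Out: [6, 8], since 6 < 8. In: [17, 15], since 17 > 15. Out: [9, 10], since 9 < 10.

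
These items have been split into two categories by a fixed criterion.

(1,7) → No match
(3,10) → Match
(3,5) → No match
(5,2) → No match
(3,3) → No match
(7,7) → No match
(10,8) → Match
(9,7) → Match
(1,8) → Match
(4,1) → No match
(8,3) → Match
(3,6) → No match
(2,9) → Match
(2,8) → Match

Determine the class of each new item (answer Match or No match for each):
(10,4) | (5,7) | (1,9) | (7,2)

Match, No match, Match, No match

The common property of the 'Match' items is: max ≥ 8. No 'No match' item has it.
(10,4): max 10, fits → Match.
(5,7): max 7, does not fit → No match.
(1,9): max 9, fits → Match.
(7,2): max 7, does not fit → No match.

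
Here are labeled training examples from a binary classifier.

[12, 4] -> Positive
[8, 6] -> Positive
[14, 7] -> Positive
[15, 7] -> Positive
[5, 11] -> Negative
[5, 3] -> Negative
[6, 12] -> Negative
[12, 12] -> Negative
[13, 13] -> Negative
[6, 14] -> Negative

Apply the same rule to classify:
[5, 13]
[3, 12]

Negative, Negative

The simplest hypothesis consistent with all the labels is: first > second AND sum ≥ 14.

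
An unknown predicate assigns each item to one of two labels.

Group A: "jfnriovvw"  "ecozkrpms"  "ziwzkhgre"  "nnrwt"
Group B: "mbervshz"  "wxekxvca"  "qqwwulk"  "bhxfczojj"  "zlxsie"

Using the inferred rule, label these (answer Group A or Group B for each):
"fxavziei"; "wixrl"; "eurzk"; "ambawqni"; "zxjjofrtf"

'Group A' ⟺ odd length AND contains 'r'.
"fxavziei": length 8, no 'r' — lacks this property, so Group B.
"wixrl": length 5, has 'r' — fits, so Group A.
"eurzk": length 5, has 'r' — fits, so Group A.
"ambawqni": length 8, no 'r' — lacks this property, so Group B.
"zxjjofrtf": length 9, has 'r' — fits, so Group A.

Group B, Group A, Group A, Group B, Group A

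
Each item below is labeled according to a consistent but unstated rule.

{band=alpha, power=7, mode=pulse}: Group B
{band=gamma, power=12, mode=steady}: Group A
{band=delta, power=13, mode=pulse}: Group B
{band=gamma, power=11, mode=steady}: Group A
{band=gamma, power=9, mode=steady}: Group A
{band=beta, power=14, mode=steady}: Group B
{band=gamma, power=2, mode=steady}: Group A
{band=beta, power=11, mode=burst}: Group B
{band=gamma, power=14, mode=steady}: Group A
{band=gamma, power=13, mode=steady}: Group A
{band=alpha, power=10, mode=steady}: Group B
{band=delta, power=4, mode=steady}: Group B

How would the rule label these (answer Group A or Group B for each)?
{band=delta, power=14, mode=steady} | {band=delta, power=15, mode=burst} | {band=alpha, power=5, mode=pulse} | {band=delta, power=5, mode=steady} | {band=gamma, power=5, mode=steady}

Group B, Group B, Group B, Group B, Group A

All 'Group A' examples share one property — band is gamma — and every 'Group B' example lacks it.
{band=delta, power=14, mode=steady} — band is delta, hence Group B.
{band=delta, power=15, mode=burst} — band is delta, hence Group B.
{band=alpha, power=5, mode=pulse} — band is alpha, hence Group B.
{band=delta, power=5, mode=steady} — band is delta, hence Group B.
{band=gamma, power=5, mode=steady} — band is gamma, hence Group A.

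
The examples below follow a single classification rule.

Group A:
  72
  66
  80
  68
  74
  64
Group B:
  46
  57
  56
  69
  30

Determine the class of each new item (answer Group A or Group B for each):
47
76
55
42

Group B, Group A, Group B, Group B

The common property of the 'Group A' items is: even AND at least 57. No 'Group B' item has it.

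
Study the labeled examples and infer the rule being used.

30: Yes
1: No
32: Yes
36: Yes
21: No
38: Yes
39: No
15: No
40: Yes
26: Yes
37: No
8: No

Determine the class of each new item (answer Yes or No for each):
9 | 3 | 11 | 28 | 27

No, No, No, Yes, No

Rule: even AND at least 15. This holds for each 'Yes' example and fails for each 'No' one.
9 — 9 is odd, 9 < 15, hence No.
3 — 3 is odd, 3 < 15, hence No.
11 — 11 is odd, 11 < 15, hence No.
28 — 28 is even, 28 ≥ 15, hence Yes.
27 — 27 is odd, 27 ≥ 15, hence No.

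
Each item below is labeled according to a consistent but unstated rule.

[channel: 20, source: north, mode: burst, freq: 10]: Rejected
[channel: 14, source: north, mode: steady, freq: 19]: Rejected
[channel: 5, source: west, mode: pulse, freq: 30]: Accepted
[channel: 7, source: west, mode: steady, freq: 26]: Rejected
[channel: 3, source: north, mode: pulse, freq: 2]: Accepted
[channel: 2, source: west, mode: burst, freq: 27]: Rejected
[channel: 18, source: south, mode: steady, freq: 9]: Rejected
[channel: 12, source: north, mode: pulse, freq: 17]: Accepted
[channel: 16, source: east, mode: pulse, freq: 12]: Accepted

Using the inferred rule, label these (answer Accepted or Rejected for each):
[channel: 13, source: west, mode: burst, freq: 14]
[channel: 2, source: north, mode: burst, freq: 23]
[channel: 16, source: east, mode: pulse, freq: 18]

Rejected, Rejected, Accepted

The rule appears to be: mode is pulse.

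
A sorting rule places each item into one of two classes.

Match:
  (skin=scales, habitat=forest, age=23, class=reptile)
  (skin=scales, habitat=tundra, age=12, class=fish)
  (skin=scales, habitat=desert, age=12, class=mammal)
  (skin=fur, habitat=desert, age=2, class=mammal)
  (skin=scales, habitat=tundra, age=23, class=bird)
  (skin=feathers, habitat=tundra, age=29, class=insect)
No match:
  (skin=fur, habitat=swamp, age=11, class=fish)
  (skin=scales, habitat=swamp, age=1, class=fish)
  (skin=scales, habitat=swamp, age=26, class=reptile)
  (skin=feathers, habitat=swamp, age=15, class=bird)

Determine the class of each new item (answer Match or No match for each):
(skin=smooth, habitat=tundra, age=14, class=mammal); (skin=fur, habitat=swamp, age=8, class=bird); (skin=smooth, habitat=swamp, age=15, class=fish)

Match, No match, No match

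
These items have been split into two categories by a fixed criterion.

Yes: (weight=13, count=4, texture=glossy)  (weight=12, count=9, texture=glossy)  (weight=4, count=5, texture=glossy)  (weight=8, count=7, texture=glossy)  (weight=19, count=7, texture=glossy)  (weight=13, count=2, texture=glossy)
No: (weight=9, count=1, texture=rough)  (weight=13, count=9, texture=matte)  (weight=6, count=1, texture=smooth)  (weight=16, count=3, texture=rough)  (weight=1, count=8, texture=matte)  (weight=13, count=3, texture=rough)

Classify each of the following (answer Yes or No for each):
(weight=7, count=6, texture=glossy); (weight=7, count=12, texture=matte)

Yes, No

Looking at the examples, the only property every 'Yes' case has and every 'No' case lacks is: texture is glossy.
Yes: (weight=7, count=6, texture=glossy), since texture is glossy. No: (weight=7, count=12, texture=matte), since texture is matte.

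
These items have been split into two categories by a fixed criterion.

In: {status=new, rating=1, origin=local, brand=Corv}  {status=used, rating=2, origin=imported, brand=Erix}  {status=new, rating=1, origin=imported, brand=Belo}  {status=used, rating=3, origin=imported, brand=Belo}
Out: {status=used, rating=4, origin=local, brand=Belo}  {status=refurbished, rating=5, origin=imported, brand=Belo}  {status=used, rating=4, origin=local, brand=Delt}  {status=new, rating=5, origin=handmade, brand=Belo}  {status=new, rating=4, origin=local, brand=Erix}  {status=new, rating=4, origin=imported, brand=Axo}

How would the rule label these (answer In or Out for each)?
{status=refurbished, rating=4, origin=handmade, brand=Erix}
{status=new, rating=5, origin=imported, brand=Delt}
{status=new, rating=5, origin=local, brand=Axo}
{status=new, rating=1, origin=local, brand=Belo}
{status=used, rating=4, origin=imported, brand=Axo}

Out, Out, Out, In, Out

The simplest hypothesis consistent with all the labels is: rating ≤ 3.
{status=refurbished, rating=4, origin=handmade, brand=Erix}: Out (rating = 4).
{status=new, rating=5, origin=imported, brand=Delt}: Out (rating = 5).
{status=new, rating=5, origin=local, brand=Axo}: Out (rating = 5).
{status=new, rating=1, origin=local, brand=Belo}: In (rating = 1).
{status=used, rating=4, origin=imported, brand=Axo}: Out (rating = 4).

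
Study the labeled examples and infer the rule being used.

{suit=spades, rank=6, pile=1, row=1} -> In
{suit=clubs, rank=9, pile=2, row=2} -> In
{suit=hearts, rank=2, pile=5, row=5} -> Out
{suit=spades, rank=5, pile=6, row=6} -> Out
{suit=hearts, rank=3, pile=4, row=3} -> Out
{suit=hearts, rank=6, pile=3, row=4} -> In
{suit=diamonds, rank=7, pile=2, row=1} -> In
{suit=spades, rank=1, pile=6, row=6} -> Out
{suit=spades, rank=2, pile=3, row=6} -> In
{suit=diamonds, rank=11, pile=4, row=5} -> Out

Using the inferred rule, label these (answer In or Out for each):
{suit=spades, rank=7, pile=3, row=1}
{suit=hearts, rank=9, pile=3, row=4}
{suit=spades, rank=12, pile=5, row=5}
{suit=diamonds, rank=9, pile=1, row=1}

The distinguishing property — pile ≤ 3 — holds for all the 'In' cases and none of the 'Out' cases.
{suit=spades, rank=7, pile=3, row=1} → pile = 3 → In.
{suit=hearts, rank=9, pile=3, row=4} → pile = 3 → In.
{suit=spades, rank=12, pile=5, row=5} → pile = 5 → Out.
{suit=diamonds, rank=9, pile=1, row=1} → pile = 1 → In.

In, In, Out, In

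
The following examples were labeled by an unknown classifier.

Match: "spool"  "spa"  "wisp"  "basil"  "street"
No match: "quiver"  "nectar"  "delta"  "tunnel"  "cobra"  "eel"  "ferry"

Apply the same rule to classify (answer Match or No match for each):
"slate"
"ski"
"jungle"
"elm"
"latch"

Looking at the examples, the only property every 'Match' case has and every 'No match' case lacks is: contains 's'.
"slate": Match (has 's').
"ski": Match (has 's').
"jungle": No match (no 's').
"elm": No match (no 's').
"latch": No match (no 's').

Match, Match, No match, No match, No match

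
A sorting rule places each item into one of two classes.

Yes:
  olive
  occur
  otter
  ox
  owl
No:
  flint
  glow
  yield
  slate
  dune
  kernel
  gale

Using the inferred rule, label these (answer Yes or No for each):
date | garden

No, No

The pattern is that an item is 'Yes' exactly when: starts with 'o'.
date: starts with 'd' — does not satisfy this, so No.
garden: starts with 'g' — does not satisfy this, so No.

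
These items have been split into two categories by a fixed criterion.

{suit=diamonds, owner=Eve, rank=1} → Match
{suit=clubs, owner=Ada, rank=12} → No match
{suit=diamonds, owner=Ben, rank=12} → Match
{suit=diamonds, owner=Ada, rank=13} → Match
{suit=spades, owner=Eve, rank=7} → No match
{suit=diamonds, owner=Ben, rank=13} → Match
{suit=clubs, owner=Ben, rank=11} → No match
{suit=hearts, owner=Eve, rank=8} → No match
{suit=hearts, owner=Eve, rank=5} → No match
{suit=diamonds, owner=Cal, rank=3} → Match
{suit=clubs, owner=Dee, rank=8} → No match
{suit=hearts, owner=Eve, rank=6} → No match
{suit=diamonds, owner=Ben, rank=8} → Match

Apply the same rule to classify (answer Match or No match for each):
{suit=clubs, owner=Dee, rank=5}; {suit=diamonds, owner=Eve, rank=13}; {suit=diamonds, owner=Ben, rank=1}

No match, Match, Match

Every 'Match' example satisfies: suit is diamonds. None of the 'No match' examples do.
No match: {suit=clubs, owner=Dee, rank=5}, since suit is clubs.
Match: {suit=diamonds, owner=Eve, rank=13}, since suit is diamonds.
Match: {suit=diamonds, owner=Ben, rank=1}, since suit is diamonds.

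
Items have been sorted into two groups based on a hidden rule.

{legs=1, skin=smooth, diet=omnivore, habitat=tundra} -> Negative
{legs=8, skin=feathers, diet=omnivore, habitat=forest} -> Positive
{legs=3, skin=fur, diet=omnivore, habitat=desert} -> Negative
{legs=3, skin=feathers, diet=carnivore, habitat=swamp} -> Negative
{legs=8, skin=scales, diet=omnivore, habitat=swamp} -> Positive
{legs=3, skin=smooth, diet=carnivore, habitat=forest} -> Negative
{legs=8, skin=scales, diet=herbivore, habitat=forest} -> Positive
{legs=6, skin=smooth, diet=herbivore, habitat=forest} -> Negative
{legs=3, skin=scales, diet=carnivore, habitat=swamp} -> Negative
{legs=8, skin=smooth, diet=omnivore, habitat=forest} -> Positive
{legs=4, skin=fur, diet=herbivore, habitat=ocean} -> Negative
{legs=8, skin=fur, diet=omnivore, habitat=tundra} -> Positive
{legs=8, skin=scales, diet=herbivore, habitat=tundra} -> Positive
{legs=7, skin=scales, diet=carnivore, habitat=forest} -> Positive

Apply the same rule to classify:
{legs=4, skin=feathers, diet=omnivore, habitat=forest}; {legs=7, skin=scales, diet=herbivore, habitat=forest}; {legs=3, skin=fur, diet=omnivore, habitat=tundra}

The classifier is using: legs ≥ 7.
{legs=4, skin=feathers, diet=omnivore, habitat=forest} → legs = 4 → Negative. {legs=7, skin=scales, diet=herbivore, habitat=forest} → legs = 7 → Positive. {legs=3, skin=fur, diet=omnivore, habitat=tundra} → legs = 3 → Negative.

Negative, Positive, Negative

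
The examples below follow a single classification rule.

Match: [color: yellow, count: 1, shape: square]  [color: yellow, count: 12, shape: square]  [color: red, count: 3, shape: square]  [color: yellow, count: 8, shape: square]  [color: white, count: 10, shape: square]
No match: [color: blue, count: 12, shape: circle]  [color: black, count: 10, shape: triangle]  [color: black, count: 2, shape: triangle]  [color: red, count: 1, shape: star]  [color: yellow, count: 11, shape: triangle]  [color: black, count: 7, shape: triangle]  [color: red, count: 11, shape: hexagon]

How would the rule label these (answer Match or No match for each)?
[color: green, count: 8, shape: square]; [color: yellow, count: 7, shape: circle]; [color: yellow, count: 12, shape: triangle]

A rule that fits every label: shape is square — true of each 'Match' example, false of each 'No match' one.

Match, No match, No match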